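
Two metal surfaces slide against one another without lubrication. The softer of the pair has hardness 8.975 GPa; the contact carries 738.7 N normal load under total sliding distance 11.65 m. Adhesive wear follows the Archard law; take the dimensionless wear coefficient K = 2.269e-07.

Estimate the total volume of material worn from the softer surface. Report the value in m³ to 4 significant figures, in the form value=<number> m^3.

value=2.176e-13 m^3

Intermediate values are displayed rounded — all working math maintains full float precision. Rounded just once, at four significant digits.
Hardness H = 8.975 GPa = 8.975e+09 Pa.
In SI base units: W = 738.7 N, H = 8.975e+09 Pa, K = 2.269e-07.
The Archard volume V = K·W·L/H = 2.269e-07 · 738.7 · 11.65 / 8.975e+09 = 2.176e-13 m³.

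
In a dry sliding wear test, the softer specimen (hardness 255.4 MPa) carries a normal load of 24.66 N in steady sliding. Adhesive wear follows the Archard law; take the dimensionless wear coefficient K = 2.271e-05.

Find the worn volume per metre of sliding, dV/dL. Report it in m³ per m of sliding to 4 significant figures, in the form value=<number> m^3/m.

The computation keeps exact precision — intermediate values appear rounded. Rounded once at the end: four significant figures.
Hardness H = 255.4 MPa = 2.554e+08 Pa.
As SI base values: W = 24.66 N, H = 2.554e+08 Pa, K = 2.271e-05.
Wear rate dV/dL = K·W/H (independent of L): 2.271e-05 · 24.66 / 2.554e+08 = 2.193e-12 m³/m.

value=2.193e-12 m^3/m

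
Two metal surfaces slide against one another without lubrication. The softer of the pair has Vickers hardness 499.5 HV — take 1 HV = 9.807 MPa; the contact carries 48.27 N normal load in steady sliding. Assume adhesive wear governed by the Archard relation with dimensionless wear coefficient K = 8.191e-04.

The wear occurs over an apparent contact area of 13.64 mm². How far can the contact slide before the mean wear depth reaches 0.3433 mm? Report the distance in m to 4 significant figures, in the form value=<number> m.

The computation keeps full precision. The intermediates appear rounded, and a single final rounding to four significant digits.
Convert: Hardness H = 499.5 HV × 9.807 MPa/HV = 4899 MPa = 4.899e+09 Pa.
Convert: Contact area A = 13.64 mm² = 1.364e-05 m².
Convert: Depth limit h_lim = 0.3433 mm = 3.433e-04 m.
As SI base values: W = 48.27 N, H = 4.899e+09 Pa, K = 8.191e-04.
At the depth limit, V_lim = h_lim·A = 3.433e-04 · 1.364e-05 = 4.683e-09 m³.
Life L = V_lim·H/(K·W) = 4.683e-09 · 4.899e+09 / (8.191e-04 · 48.27) = 580.2 m.

value=580.2 m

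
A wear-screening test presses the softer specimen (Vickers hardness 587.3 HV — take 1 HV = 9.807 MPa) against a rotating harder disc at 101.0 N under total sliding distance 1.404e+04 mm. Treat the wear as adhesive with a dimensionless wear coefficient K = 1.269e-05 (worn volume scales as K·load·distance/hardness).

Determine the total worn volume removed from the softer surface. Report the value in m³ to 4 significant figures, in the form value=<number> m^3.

The computation carries exact precision. Intermediates are displayed rounded, and rounded just once to four significant figures.
Convert: Sliding distance L = 1.404e+04 mm = 14.04 m.
Convert: Hardness H = 587.3 HV × 9.807 MPa/HV = 5760 MPa = 5.760e+09 Pa.
In SI base units, W = 101.0 N, H = 5.760e+09 Pa, K = 1.269e-05.
Volume removed: V = K·W·L/H = 1.269e-05 · 101.0 · 14.04 / 5.760e+09 = 3.124e-12 m³.

value=3.124e-12 m^3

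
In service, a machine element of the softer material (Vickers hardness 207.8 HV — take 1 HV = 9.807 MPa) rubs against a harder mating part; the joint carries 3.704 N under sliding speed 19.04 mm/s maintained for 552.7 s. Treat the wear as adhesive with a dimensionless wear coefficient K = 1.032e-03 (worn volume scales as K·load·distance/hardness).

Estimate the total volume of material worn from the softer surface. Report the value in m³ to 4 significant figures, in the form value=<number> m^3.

value=1.974e-11 m^3

Shown intermediates are rounded, and each operation runs at full float precision; a lone final rounding: four significant figures.
Convert: Sliding speed v = 19.04 mm/s = 0.01904 m/s. Distance covered L = v·t = 0.01904 m/s × 552.7 s = 10.52 m.
Convert: Hardness H = 207.8 HV × 9.807 MPa/HV = 2038 MPa = 2.038e+09 Pa.
SI base units throughout: W = 3.704 N, H = 2.038e+09 Pa, K = 1.032e-03.
Worn volume V = K·W·L/H = 1.032e-03 · 3.704 · 10.52 / 2.038e+09 = 1.974e-11 m³.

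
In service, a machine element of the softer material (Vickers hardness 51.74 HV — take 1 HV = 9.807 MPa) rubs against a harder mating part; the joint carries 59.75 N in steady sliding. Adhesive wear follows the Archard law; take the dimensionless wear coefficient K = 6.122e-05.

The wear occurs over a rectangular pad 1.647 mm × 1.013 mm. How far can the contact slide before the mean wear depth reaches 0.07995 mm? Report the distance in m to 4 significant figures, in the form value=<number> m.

value=18.50 m

All arithmetic keeps full float precision. The intermediates are shown rounded, and rounded just once: four significant figures.
Hardness H = 51.74 HV × 9.807 MPa/HV = 507.4 MPa = 5.074e+08 Pa.
Pad sides 1.647 mm × 1.013 mm = 0.001647 m × 0.001013 m. Contact area A = 0.001647 m × 0.001013 m = 1.668e-06 m².
Depth limit h_lim = 0.07995 mm = 7.995e-05 m.
Working in SI base units: W = 59.75 N, H = 5.074e+08 Pa, K = 6.122e-05.
Wearable volume V_lim = h_lim·A = 7.995e-05 · 1.668e-06 = 1.334e-10 m³.
Life L = V_lim·H/(K·W) = 1.334e-10 · 5.074e+08 / (6.122e-05 · 59.75) = 18.50 m.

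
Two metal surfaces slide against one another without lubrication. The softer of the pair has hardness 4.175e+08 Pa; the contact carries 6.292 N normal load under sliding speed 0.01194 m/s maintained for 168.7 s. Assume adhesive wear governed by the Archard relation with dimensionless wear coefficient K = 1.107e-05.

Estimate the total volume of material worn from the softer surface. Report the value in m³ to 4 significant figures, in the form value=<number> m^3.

value=3.360e-13 m^3

Intermediates are printed rounded; each operation carries full float precision; one final rounding: 4 significant figures.
Convert: Sliding distance L = v·t = 0.01194 m/s × 168.7 s = 2.014 m.
Working in SI base units: W = 6.292 N, H = 4.175e+08 Pa, K = 1.107e-05.
Wear volume V = K·W·L/H = 1.107e-05 · 6.292 · 2.014 / 4.175e+08 = 3.360e-13 m³.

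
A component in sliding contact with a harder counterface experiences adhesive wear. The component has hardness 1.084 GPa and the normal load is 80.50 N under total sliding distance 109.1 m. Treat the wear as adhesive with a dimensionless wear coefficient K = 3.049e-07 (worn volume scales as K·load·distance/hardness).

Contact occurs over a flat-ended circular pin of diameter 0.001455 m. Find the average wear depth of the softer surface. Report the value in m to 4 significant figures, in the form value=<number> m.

The algebra runs at full float precision, and intermediate values are displayed rounded, and a single final rounding to four significant digits.
Convert: Hardness H = 1.084 GPa = 1.084e+09 Pa.
Convert: Contact area A = π·d²/4 = π·(0.001455 m)²/4 = 1.663e-06 m².
In SI base units, W = 80.50 N, H = 1.084e+09 Pa, K = 3.049e-07.
The Archard volume V = K·W·L/H = 3.049e-07 · 80.50 · 109.1 / 1.084e+09 = 2.470e-12 m³.
Average depth h = V/A = 2.470e-12 / 1.663e-06 = 1.486e-06 m.

value=1.486e-06 m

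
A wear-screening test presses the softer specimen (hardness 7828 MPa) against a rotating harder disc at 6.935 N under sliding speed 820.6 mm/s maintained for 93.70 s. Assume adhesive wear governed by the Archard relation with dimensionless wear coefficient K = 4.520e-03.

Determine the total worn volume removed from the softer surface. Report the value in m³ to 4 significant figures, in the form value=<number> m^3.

value=3.079e-10 m^3

The intermediates are displayed rounded — all arithmetic holds full precision — a lone final rounding, at 4 significant digits.
Convert: Sliding speed v = 820.6 mm/s = 0.8206 m/s. Sliding distance L = v·t = 0.8206 m/s × 93.70 s = 76.89 m.
Convert: Hardness H = 7828 MPa = 7.828e+09 Pa.
SI base units throughout: W = 6.935 N, H = 7.828e+09 Pa, K = 4.520e-03.
By Archard's law, V = K·W·L/H = 4.520e-03 · 6.935 · 76.89 / 7.828e+09 = 3.079e-10 m³.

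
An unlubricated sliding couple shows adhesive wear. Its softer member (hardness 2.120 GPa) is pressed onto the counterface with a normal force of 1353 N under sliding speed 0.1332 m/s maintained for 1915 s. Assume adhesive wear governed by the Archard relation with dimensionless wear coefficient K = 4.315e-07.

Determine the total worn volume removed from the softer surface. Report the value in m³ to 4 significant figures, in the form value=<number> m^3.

value=7.025e-11 m^3

All arithmetic carries full precision — intermediates are shown rounded; a lone final rounding, at 4 significant figures.
Convert: The distance L = v·t = 0.1332 m/s × 1915 s = 255.1 m.
Convert: Hardness H = 2.120 GPa = 2.120e+09 Pa.
In SI base units: W = 1353 N, H = 2.120e+09 Pa, K = 4.315e-07.
The Archard volume V = K·W·L/H = 4.315e-07 · 1353 · 255.1 / 2.120e+09 = 7.025e-11 m³.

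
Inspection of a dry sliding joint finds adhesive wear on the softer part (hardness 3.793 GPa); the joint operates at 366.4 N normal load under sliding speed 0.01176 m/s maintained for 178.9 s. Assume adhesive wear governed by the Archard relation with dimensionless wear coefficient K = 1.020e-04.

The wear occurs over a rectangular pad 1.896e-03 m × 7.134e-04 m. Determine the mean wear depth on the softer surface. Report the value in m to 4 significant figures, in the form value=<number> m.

The computation runs at exact precision, and the intermediates are shown rounded — a lone final rounding, at 4 significant figures.
Convert: Distance covered L = v·t = 0.01176 m/s × 178.9 s = 2.104 m.
Convert: Hardness H = 3.793 GPa = 3.793e+09 Pa.
Convert: Contact area A = 1.896e-03 m × 7.134e-04 m = 1.353e-06 m².
As SI base values: W = 366.4 N, H = 3.793e+09 Pa, K = 1.020e-04.
Volume removed: V = K·W·L/H = 1.020e-04 · 366.4 · 2.104 / 3.793e+09 = 2.073e-11 m³.
Average depth h = V/A = 2.073e-11 / 1.353e-06 = 1.533e-05 m.

value=1.533e-05 m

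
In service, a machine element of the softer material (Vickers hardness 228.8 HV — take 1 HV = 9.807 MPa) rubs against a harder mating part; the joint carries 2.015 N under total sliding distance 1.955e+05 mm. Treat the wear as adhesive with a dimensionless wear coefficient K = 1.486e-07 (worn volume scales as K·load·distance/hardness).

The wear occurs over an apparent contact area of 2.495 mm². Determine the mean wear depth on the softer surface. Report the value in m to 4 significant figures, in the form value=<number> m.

Intermediate values are shown rounded, and the computation carries exact precision; one last rounding: four significant figures.
Distance L = 1.955e+05 mm = 195.5 m.
Hardness H = 228.8 HV × 9.807 MPa/HV = 2244 MPa = 2.244e+09 Pa.
Contact area A = 2.495 mm² = 2.495e-06 m².
In SI base units, W = 2.015 N, H = 2.244e+09 Pa, K = 1.486e-07.
By Archard's law, V = K·W·L/H = 1.486e-07 · 2.015 · 195.5 / 2.244e+09 = 2.609e-14 m³.
Wear depth h = V/A = 2.609e-14 / 2.495e-06 = 1.046e-08 m.

value=1.046e-08 m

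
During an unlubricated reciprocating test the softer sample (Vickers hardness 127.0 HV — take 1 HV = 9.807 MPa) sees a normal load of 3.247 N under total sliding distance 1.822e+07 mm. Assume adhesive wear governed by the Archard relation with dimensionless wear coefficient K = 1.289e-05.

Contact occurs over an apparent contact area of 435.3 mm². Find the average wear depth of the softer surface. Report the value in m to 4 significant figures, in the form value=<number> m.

The computation carries exact precision; intermediates are shown rounded — one final rounding: 4 significant figures.
Convert: Total distance L = 1.822e+07 mm = 1.822e+04 m.
Convert: Hardness H = 127.0 HV × 9.807 MPa/HV = 1245 MPa = 1.245e+09 Pa.
Convert: Contact area A = 435.3 mm² = 4.353e-04 m².
As SI base values: W = 3.247 N, H = 1.245e+09 Pa, K = 1.289e-05.
Archard relation: V = K·W·L/H = 1.289e-05 · 3.247 · 1.822e+04 / 1.245e+09 = 6.123e-10 m³.
Depth of wear h = V/A = 6.123e-10 / 4.353e-04 = 1.407e-06 m.

value=1.407e-06 m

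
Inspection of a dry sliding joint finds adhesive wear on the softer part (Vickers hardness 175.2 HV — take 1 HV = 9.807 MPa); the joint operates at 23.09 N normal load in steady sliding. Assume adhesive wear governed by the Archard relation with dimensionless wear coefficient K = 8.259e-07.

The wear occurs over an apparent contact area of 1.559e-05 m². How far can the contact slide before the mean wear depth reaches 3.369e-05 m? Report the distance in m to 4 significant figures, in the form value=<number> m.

value=4.732e+04 m

All arithmetic carries full precision — intermediate values appear rounded; one final rounding, at 4 significant figures.
Convert: Hardness H = 175.2 HV × 9.807 MPa/HV = 1718 MPa = 1.718e+09 Pa.
Restated in SI base units: W = 23.09 N, H = 1.718e+09 Pa, K = 8.259e-07.
Limit volume V_lim = h_lim·A = 3.369e-05 · 1.559e-05 = 5.252e-10 m³.
Sliding life L = V_lim·H/(K·W) = 5.252e-10 · 1.718e+09 / (8.259e-07 · 23.09) = 4.732e+04 m.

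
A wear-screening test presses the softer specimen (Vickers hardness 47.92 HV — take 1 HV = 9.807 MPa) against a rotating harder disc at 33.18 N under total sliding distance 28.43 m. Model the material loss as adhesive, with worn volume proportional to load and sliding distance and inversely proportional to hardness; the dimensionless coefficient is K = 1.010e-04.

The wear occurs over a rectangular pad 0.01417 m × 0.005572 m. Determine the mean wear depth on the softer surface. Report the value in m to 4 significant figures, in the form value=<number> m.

value=2.568e-06 m

All arithmetic carries full precision, and shown intermediates are rounded, and one final rounding, at four significant figures.
Hardness H = 47.92 HV × 9.807 MPa/HV = 470.0 MPa = 4.700e+08 Pa.
Contact area A = 0.01417 m × 0.005572 m = 7.896e-05 m².
In SI base units, W = 33.18 N, H = 4.700e+08 Pa, K = 1.010e-04.
Archard relation: V = K·W·L/H = 1.010e-04 · 33.18 · 28.43 / 4.700e+08 = 2.027e-10 m³.
Mean wear depth h = V/A = 2.027e-10 / 7.896e-05 = 2.568e-06 m.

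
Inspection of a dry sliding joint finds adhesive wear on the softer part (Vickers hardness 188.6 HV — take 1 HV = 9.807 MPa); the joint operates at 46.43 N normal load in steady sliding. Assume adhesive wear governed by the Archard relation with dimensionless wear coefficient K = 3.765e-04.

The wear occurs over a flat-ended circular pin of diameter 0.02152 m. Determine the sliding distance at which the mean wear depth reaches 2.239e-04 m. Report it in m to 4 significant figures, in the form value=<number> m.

All working math maintains full float precision — intermediate values are displayed rounded — a single final rounding to 4 significant digits.
Hardness H = 188.6 HV × 9.807 MPa/HV = 1850 MPa = 1.850e+09 Pa.
Contact area A = π·d²/4 = π·(0.02152 m)²/4 = 3.637e-04 m².
Collected in SI base units: W = 46.43 N, H = 1.850e+09 Pa, K = 3.765e-04.
At the depth limit, V_lim = h_lim·A = 2.239e-04 · 3.637e-04 = 8.144e-08 m³.
Life L = V_lim·H/(K·W) = 8.144e-08 · 1.850e+09 / (3.765e-04 · 46.43) = 8617 m.

value=8617 m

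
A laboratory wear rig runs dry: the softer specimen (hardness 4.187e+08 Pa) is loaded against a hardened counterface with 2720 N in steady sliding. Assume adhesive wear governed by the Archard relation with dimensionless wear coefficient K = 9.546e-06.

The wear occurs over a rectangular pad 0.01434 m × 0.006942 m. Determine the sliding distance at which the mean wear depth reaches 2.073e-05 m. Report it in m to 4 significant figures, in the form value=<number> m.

value=33.28 m

Every step runs at full float precision, and intermediates are displayed rounded, and rounded once at the end, at 4 significant figures.
Contact area A = 0.01434 m × 0.006942 m = 9.955e-05 m².
Restated in SI base units: W = 2720 N, H = 4.187e+08 Pa, K = 9.546e-06.
Limit volume V_lim = h_lim·A = 2.073e-05 · 9.955e-05 = 2.064e-09 m³.
Thus life L = V_lim·H/(K·W) = 2.064e-09 · 4.187e+08 / (9.546e-06 · 2720) = 33.28 m.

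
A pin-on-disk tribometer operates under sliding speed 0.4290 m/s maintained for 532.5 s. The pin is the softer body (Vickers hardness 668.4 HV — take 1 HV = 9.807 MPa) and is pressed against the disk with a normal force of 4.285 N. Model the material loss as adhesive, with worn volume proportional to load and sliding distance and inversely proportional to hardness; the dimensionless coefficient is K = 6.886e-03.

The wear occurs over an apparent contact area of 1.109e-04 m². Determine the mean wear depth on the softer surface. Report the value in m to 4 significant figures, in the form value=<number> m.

value=9.272e-06 m

Printed values are rounded — the algebra runs at full precision, and rounded just once: four significant figures.
Distance L = v·t = 0.4290 m/s × 532.5 s = 228.4 m.
Hardness H = 668.4 HV × 9.807 MPa/HV = 6555 MPa = 6.555e+09 Pa.
Collected in SI base units: W = 4.285 N, H = 6.555e+09 Pa, K = 6.886e-03.
Archard volume V = K·W·L/H = 6.886e-03 · 4.285 · 228.4 / 6.555e+09 = 1.028e-09 m³.
Mean wear depth h = V/A = 1.028e-09 / 1.109e-04 = 9.272e-06 m.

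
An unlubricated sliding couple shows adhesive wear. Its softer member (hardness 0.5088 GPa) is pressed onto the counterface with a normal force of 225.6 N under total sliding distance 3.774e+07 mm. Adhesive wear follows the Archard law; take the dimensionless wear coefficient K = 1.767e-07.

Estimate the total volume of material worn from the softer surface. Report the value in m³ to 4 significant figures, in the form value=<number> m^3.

Printed values are rounded — the computation maintains full float precision. Rounded just once: four significant figures.
The distance L = 3.774e+07 mm = 3.774e+04 m.
Hardness H = 0.5088 GPa = 5.088e+08 Pa.
Working in SI base units: W = 225.6 N, H = 5.088e+08 Pa, K = 1.767e-07.
Archard relation: V = K·W·L/H = 1.767e-07 · 225.6 · 3.774e+04 / 5.088e+08 = 2.957e-09 m³.

value=2.957e-09 m^3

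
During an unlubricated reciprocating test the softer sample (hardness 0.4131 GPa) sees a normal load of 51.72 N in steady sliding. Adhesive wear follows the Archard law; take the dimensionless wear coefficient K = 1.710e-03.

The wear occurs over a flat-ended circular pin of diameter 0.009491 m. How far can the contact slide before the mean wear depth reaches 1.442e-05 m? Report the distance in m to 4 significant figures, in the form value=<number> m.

value=4.765 m

The intermediates are printed rounded, and each operation runs at full precision; one last rounding to four significant figures.
Hardness H = 0.4131 GPa = 4.131e+08 Pa.
Contact area A = π·d²/4 = π·(0.009491 m)²/4 = 7.075e-05 m².
Restated in SI base units: W = 51.72 N, H = 4.131e+08 Pa, K = 1.710e-03.
Allowed volume V_lim = h_lim·A = 1.442e-05 · 7.075e-05 = 1.020e-09 m³.
So the life L = V_lim·H/(K·W) = 1.020e-09 · 4.131e+08 / (1.710e-03 · 51.72) = 4.765 m.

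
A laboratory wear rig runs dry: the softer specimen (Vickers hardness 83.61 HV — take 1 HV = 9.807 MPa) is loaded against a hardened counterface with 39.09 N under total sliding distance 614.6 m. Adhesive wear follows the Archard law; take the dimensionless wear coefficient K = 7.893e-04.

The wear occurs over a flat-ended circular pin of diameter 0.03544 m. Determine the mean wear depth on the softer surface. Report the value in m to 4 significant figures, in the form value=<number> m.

value=2.344e-05 m

Intermediate values are shown rounded — the algebra carries full float precision, and a lone final rounding to four significant digits.
Hardness H = 83.61 HV × 9.807 MPa/HV = 820.0 MPa = 8.200e+08 Pa.
Contact area A = π·d²/4 = π·(0.03544 m)²/4 = 9.865e-04 m².
SI base units throughout: W = 39.09 N, H = 8.200e+08 Pa, K = 7.893e-04.
Archard relation: V = K·W·L/H = 7.893e-04 · 39.09 · 614.6 / 8.200e+08 = 2.313e-08 m³.
Wear depth h = V/A = 2.313e-08 / 9.865e-04 = 2.344e-05 m.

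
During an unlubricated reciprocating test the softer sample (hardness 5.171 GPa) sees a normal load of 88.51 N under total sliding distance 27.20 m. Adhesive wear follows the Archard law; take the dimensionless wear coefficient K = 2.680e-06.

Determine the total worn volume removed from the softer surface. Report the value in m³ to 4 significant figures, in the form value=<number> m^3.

Intermediates appear rounded; each operation carries exact precision, and one final rounding: four significant figures.
Convert: Hardness H = 5.171 GPa = 5.171e+09 Pa.
Collected in SI base units: W = 88.51 N, H = 5.171e+09 Pa, K = 2.680e-06.
The Archard volume V = K·W·L/H = 2.680e-06 · 88.51 · 27.20 / 5.171e+09 = 1.248e-12 m³.

value=1.248e-12 m^3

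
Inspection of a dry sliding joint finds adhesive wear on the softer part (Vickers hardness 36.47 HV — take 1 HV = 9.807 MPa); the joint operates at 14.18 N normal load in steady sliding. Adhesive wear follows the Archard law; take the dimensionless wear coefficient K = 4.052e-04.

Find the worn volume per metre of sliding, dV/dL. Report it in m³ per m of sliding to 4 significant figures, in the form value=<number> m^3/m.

value=1.606e-11 m^3/m

Displayed values are rounded. The algebra carries exact precision. Rounded just once to four significant digits.
Hardness H = 36.47 HV × 9.807 MPa/HV = 357.7 MPa = 3.577e+08 Pa.
Expressed in SI base units: W = 14.18 N, H = 3.577e+08 Pa, K = 4.052e-04.
Wear rate dV/dL = K·W/H (independent of L): 4.052e-04 · 14.18 / 3.577e+08 = 1.606e-11 m³/m.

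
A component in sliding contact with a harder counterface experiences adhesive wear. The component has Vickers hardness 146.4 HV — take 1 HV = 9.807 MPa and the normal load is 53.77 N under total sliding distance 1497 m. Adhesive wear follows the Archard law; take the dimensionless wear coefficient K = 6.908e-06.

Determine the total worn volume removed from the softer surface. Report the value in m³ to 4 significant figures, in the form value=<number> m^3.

All arithmetic keeps full precision; intermediates are displayed rounded. Rounded once at the end: four significant digits.
Hardness H = 146.4 HV × 9.807 MPa/HV = 1436 MPa = 1.436e+09 Pa.
Working in SI base units: W = 53.77 N, H = 1.436e+09 Pa, K = 6.908e-06.
Archard relation: V = K·W·L/H = 6.908e-06 · 53.77 · 1497 / 1.436e+09 = 3.873e-10 m³.

value=3.873e-10 m^3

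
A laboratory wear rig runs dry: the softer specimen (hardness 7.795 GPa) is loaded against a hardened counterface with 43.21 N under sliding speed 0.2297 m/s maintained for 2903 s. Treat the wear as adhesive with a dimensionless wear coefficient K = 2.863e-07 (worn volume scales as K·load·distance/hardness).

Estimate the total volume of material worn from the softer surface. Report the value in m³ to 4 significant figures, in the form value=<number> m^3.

value=1.058e-12 m^3

The intermediates appear rounded — the algebra runs at exact precision, and a single final rounding to 4 significant figures.
Distance L = v·t = 0.2297 m/s × 2903 s = 666.8 m.
Hardness H = 7.795 GPa = 7.795e+09 Pa.
Expressed in SI base units: W = 43.21 N, H = 7.795e+09 Pa, K = 2.863e-07.
Archard relation: V = K·W·L/H = 2.863e-07 · 43.21 · 666.8 / 7.795e+09 = 1.058e-12 m³.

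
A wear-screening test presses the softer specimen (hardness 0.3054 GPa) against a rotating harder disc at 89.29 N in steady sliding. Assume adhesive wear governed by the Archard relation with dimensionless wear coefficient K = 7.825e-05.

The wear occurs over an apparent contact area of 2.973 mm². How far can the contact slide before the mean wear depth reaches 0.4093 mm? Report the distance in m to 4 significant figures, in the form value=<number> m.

value=53.19 m

All arithmetic maintains exact precision. The intermediates are displayed rounded; rounded once at the end: four significant figures.
Convert: Hardness H = 0.3054 GPa = 3.054e+08 Pa.
Convert: Contact area A = 2.973 mm² = 2.973e-06 m².
Convert: Depth limit h_lim = 0.4093 mm = 4.093e-04 m.
In SI base units, W = 89.29 N, H = 3.054e+08 Pa, K = 7.825e-05.
Wearable volume V_lim = h_lim·A = 4.093e-04 · 2.973e-06 = 1.217e-09 m³.
Life L = V_lim·H/(K·W) = 1.217e-09 · 3.054e+08 / (7.825e-05 · 89.29) = 53.19 m.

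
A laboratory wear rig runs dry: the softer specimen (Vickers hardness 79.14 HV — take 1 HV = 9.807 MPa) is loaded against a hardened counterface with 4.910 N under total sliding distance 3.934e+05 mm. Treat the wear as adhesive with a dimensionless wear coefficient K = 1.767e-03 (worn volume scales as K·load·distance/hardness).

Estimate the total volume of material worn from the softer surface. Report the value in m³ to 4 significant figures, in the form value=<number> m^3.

Printed values are rounded; each operation keeps full float precision, and one last rounding, at 4 significant figures.
Sliding distance L = 3.934e+05 mm = 393.4 m.
Hardness H = 79.14 HV × 9.807 MPa/HV = 776.1 MPa = 7.761e+08 Pa.
Working in SI base units: W = 4.910 N, H = 7.761e+08 Pa, K = 1.767e-03.
The Archard volume V = K·W·L/H = 1.767e-03 · 4.910 · 393.4 / 7.761e+08 = 4.398e-09 m³.

value=4.398e-09 m^3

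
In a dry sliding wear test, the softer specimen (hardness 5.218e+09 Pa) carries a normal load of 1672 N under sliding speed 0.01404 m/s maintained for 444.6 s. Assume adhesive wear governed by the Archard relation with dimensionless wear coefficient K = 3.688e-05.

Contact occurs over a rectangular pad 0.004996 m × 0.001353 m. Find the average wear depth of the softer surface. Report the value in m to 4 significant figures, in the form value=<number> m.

value=1.091e-05 m

Each operation runs at full float precision. Printed values are rounded. Rounded just once, at 4 significant digits.
Convert: Total distance L = v·t = 0.01404 m/s × 444.6 s = 6.242 m.
Convert: Contact area A = 0.004996 m × 0.001353 m = 6.760e-06 m².
Restated in SI base units: W = 1672 N, H = 5.218e+09 Pa, K = 3.688e-05.
Volume removed: V = K·W·L/H = 3.688e-05 · 1672 · 6.242 / 5.218e+09 = 7.377e-11 m³.
Wear depth h = V/A = 7.377e-11 / 6.760e-06 = 1.091e-05 m.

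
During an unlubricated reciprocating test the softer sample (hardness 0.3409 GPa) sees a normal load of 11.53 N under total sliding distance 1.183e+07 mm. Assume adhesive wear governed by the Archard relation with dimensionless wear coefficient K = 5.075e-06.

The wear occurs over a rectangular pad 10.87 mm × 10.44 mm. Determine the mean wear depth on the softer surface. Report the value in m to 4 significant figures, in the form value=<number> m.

value=1.789e-05 m

All working math keeps exact precision; intermediates appear rounded. Rounded once at the end, at 4 significant digits.
Convert: Distance L = 1.183e+07 mm = 1.183e+04 m.
Convert: Hardness H = 0.3409 GPa = 3.409e+08 Pa.
Convert: Pad sides 10.87 mm × 10.44 mm = 0.01087 m × 0.01044 m. Contact area A = 0.01087 m × 0.01044 m = 1.135e-04 m².
As SI base values: W = 11.53 N, H = 3.409e+08 Pa, K = 5.075e-06.
Archard relation: V = K·W·L/H = 5.075e-06 · 11.53 · 1.183e+04 / 3.409e+08 = 2.031e-09 m³.
Depth h = V/A = 2.031e-09 / 1.135e-04 = 1.789e-05 m.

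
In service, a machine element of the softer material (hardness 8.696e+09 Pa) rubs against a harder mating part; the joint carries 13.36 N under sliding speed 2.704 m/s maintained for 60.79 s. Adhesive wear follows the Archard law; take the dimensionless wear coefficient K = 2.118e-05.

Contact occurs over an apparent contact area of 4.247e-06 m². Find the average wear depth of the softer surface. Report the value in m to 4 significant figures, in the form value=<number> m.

value=1.259e-06 m

All working math maintains full precision. The intermediates are shown rounded, and one final rounding to four significant digits.
Convert: Total distance L = v·t = 2.704 m/s × 60.79 s = 164.4 m.
Restated in SI base units: W = 13.36 N, H = 8.696e+09 Pa, K = 2.118e-05.
Archard relation: V = K·W·L/H = 2.118e-05 · 13.36 · 164.4 / 8.696e+09 = 5.349e-12 m³.
Average depth h = V/A = 5.349e-12 / 4.247e-06 = 1.259e-06 m.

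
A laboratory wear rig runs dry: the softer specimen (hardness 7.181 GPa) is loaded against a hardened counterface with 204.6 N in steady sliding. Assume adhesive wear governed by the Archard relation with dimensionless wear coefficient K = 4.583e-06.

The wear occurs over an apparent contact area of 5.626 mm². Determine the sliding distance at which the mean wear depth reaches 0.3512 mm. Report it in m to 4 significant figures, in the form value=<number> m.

value=1.513e+04 m

Shown intermediates are rounded. The computation keeps full float precision — one final rounding, at four significant digits.
Hardness H = 7.181 GPa = 7.181e+09 Pa.
Contact area A = 5.626 mm² = 5.626e-06 m².
Depth limit h_lim = 0.3512 mm = 3.512e-04 m.
In SI base units: W = 204.6 N, H = 7.181e+09 Pa, K = 4.583e-06.
Volume at the limit: V_lim = h_lim·A = 3.512e-04 · 5.626e-06 = 1.976e-09 m³.
Sliding life L = V_lim·H/(K·W) = 1.976e-09 · 7.181e+09 / (4.583e-06 · 204.6) = 1.513e+04 m.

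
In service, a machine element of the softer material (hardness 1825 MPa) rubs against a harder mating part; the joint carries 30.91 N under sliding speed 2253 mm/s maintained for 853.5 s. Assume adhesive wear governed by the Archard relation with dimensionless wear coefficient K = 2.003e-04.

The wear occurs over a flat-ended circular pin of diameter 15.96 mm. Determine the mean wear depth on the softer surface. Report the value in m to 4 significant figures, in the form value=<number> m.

Displayed values are rounded, and the computation holds full precision; one final rounding, at four significant digits.
Convert: Sliding speed v = 2253 mm/s = 2.253 m/s. Total distance L = v·t = 2.253 m/s × 853.5 s = 1923 m.
Convert: Hardness H = 1825 MPa = 1.825e+09 Pa.
Convert: Pin diameter d = 15.96 mm = 0.01596 m. Contact area A = π·d²/4 = π·(0.01596 m)²/4 = 2.001e-04 m².
In SI base units: W = 30.91 N, H = 1.825e+09 Pa, K = 2.003e-04.
Archard volume V = K·W·L/H = 2.003e-04 · 30.91 · 1923 / 1.825e+09 = 6.524e-09 m³.
Depth h = V/A = 6.524e-09 / 2.001e-04 = 3.261e-05 m.

value=3.261e-05 m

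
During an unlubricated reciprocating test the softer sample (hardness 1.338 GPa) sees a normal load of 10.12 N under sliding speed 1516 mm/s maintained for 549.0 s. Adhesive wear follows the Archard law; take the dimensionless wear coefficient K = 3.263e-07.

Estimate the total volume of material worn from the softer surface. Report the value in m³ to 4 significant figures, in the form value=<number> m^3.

All working math maintains full float precision; the intermediates appear rounded, and one final rounding: 4 significant digits.
Sliding speed v = 1516 mm/s = 1.516 m/s. The distance L = v·t = 1.516 m/s × 549.0 s = 832.3 m.
Hardness H = 1.338 GPa = 1.338e+09 Pa.
Restated in SI base units: W = 10.12 N, H = 1.338e+09 Pa, K = 3.263e-07.
Volume removed: V = K·W·L/H = 3.263e-07 · 10.12 · 832.3 / 1.338e+09 = 2.054e-12 m³.

value=2.054e-12 m^3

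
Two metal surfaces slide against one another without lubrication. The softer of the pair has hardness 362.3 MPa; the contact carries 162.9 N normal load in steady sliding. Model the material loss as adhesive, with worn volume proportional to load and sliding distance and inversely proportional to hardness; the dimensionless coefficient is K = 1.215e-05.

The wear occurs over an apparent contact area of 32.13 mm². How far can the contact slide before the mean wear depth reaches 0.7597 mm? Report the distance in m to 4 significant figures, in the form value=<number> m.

value=4468 m

Intermediate values appear rounded. The algebra holds full precision — rounded once at the end, at 4 significant figures.
Hardness H = 362.3 MPa = 3.623e+08 Pa.
Contact area A = 32.13 mm² = 3.213e-05 m².
Depth limit h_lim = 0.7597 mm = 7.597e-04 m.
In SI base units: W = 162.9 N, H = 3.623e+08 Pa, K = 1.215e-05.
Volume at the limit: V_lim = h_lim·A = 7.597e-04 · 3.213e-05 = 2.441e-08 m³.
So the life L = V_lim·H/(K·W) = 2.441e-08 · 3.623e+08 / (1.215e-05 · 162.9) = 4468 m.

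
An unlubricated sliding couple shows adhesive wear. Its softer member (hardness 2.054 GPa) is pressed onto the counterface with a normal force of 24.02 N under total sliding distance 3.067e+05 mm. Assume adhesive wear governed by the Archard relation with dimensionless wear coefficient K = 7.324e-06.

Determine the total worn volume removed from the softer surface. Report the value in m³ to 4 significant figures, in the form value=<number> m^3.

All working math runs at exact precision; quoted intermediates are rounded, and a single final rounding, at 4 significant digits.
Convert: Distance L = 3.067e+05 mm = 306.7 m.
Convert: Hardness H = 2.054 GPa = 2.054e+09 Pa.
Working in SI base units: W = 24.02 N, H = 2.054e+09 Pa, K = 7.324e-06.
Archard relation: V = K·W·L/H = 7.324e-06 · 24.02 · 306.7 / 2.054e+09 = 2.627e-11 m³.

value=2.627e-11 m^3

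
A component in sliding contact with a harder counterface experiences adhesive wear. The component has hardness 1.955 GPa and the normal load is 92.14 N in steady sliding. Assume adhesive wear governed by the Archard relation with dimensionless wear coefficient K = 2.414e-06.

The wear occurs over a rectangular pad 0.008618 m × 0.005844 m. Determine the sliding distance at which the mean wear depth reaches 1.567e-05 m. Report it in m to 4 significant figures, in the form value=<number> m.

value=6937 m

Intermediate values are printed rounded. The computation carries full float precision — a single final rounding, at four significant figures.
Convert: Hardness H = 1.955 GPa = 1.955e+09 Pa.
Convert: Contact area A = 0.008618 m × 0.005844 m = 5.036e-05 m².
Restated in SI base units: W = 92.14 N, H = 1.955e+09 Pa, K = 2.414e-06.
Volume at the limit: V_lim = h_lim·A = 1.567e-05 · 5.036e-05 = 7.892e-10 m³.
Thus life L = V_lim·H/(K·W) = 7.892e-10 · 1.955e+09 / (2.414e-06 · 92.14) = 6937 m.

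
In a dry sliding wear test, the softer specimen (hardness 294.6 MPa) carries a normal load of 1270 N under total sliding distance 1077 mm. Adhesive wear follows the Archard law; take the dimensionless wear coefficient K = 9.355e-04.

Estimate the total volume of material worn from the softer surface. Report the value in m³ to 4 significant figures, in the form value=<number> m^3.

Intermediate values are printed rounded; every step carries full float precision. Rounded once at the end: 4 significant digits.
Convert: Distance covered L = 1077 mm = 1.077 m.
Convert: Hardness H = 294.6 MPa = 2.946e+08 Pa.
SI base units throughout: W = 1270 N, H = 2.946e+08 Pa, K = 9.355e-04.
By Archard's law, V = K·W·L/H = 9.355e-04 · 1270 · 1.077 / 2.946e+08 = 4.343e-09 m³.

value=4.343e-09 m^3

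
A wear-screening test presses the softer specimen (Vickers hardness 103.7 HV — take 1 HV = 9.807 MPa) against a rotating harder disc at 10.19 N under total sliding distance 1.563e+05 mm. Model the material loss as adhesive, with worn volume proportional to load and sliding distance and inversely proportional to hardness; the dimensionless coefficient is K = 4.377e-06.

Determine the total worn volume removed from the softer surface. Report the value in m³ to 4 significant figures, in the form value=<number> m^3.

value=6.855e-12 m^3

All arithmetic carries full float precision. The intermediates are shown rounded, and rounded just once: 4 significant figures.
Path length L = 1.563e+05 mm = 156.3 m.
Hardness H = 103.7 HV × 9.807 MPa/HV = 1017 MPa = 1.017e+09 Pa.
In SI base units: W = 10.19 N, H = 1.017e+09 Pa, K = 4.377e-06.
Apply Archard: V = K·W·L/H = 4.377e-06 · 10.19 · 156.3 / 1.017e+09 = 6.855e-12 m³.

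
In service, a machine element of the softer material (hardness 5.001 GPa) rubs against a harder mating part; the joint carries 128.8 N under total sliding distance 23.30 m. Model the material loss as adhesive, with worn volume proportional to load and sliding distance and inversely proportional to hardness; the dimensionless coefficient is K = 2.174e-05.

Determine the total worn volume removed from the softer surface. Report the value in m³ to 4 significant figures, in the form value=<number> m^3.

The computation holds exact precision; printed values are rounded. Rounded just once to 4 significant digits.
Convert: Hardness H = 5.001 GPa = 5.001e+09 Pa.
Expressed in SI base units: W = 128.8 N, H = 5.001e+09 Pa, K = 2.174e-05.
Archard relation: V = K·W·L/H = 2.174e-05 · 128.8 · 23.30 / 5.001e+09 = 1.305e-11 m³.

value=1.305e-11 m^3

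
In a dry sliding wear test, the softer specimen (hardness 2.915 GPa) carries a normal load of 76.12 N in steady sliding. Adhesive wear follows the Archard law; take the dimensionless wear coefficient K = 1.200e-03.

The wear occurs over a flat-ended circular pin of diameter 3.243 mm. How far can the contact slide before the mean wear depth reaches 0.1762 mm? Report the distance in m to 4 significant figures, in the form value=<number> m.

The intermediates are shown rounded — every step keeps full float precision; a single final rounding to 4 significant digits.
Convert: Hardness H = 2.915 GPa = 2.915e+09 Pa.
Convert: Pin diameter d = 3.243 mm = 0.003243 m. Contact area A = π·d²/4 = π·(0.003243 m)²/4 = 8.260e-06 m².
Convert: Depth limit h_lim = 0.1762 mm = 1.762e-04 m.
As SI base values: W = 76.12 N, H = 2.915e+09 Pa, K = 1.200e-03.
Permissible volume V_lim = h_lim·A = 1.762e-04 · 8.260e-06 = 1.455e-09 m³.
Life L = V_lim·H/(K·W) = 1.455e-09 · 2.915e+09 / (1.200e-03 · 76.12) = 46.45 m.

value=46.45 m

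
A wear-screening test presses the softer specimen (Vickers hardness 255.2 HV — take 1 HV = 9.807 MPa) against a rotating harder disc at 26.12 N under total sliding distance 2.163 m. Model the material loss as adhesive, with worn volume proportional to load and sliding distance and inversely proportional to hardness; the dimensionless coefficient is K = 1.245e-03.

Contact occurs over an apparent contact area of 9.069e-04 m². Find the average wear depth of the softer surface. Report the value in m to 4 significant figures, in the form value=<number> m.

value=3.099e-08 m

Intermediate values are printed rounded. All arithmetic holds full precision. Rounded just once, at 4 significant figures.
Convert: Hardness H = 255.2 HV × 9.807 MPa/HV = 2503 MPa = 2.503e+09 Pa.
Restated in SI base units: W = 26.12 N, H = 2.503e+09 Pa, K = 1.245e-03.
Archard relation: V = K·W·L/H = 1.245e-03 · 26.12 · 2.163 / 2.503e+09 = 2.810e-11 m³.
Depth h = V/A = 2.810e-11 / 9.069e-04 = 3.099e-08 m.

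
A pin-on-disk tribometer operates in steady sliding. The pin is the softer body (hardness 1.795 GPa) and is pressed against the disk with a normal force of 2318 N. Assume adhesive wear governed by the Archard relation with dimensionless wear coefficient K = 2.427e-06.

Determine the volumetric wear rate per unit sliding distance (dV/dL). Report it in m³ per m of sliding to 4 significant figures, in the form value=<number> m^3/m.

value=3.134e-12 m^3/m

The intermediates are printed rounded. All arithmetic holds full float precision, and one last rounding: four significant digits.
Convert: Hardness H = 1.795 GPa = 1.795e+09 Pa.
As SI base values: W = 2318 N, H = 1.795e+09 Pa, K = 2.427e-06.
Volumetric rate dV/dL = K·W/H, per unit distance: 2.427e-06 · 2318 / 1.795e+09 = 3.134e-12 m³/m.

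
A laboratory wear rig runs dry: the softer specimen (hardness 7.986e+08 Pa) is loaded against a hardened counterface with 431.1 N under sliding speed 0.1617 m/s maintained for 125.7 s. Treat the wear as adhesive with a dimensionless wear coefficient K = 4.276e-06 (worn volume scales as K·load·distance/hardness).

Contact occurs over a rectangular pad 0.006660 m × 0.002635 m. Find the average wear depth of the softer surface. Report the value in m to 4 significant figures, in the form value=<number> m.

Intermediate values are displayed rounded. All working math runs at full float precision; one last rounding: 4 significant figures.
Total distance L = v·t = 0.1617 m/s × 125.7 s = 20.33 m.
Contact area A = 0.006660 m × 0.002635 m = 1.755e-05 m².
In SI base units: W = 431.1 N, H = 7.986e+08 Pa, K = 4.276e-06.
The Archard volume V = K·W·L/H = 4.276e-06 · 431.1 · 20.33 / 7.986e+08 = 4.692e-11 m³.
Average depth h = V/A = 4.692e-11 / 1.755e-05 = 2.673e-06 m.

value=2.673e-06 m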